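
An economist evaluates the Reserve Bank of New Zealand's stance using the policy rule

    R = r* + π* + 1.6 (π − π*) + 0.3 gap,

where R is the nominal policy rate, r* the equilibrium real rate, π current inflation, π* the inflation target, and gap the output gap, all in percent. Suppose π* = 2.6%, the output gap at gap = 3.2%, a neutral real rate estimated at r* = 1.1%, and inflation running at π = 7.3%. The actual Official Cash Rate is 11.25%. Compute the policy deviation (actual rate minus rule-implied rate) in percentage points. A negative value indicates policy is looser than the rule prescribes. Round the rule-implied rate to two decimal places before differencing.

R = 1.1 + 2.6 + 1.6 × (7.3 − 2.6) + 0.3 × 3.2
   = 1.1 + 2.6 + 7.52 + 0.96 = 12.18
Deviation = 11.25 − 12.18 = -0.93 pp.

-0.93 pp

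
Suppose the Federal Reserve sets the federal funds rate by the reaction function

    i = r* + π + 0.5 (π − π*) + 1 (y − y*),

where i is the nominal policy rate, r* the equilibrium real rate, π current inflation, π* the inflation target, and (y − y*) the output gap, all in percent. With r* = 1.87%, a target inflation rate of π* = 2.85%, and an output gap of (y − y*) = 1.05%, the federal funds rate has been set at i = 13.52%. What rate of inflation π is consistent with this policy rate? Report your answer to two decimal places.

8.02%

Collecting π: i = r* + (1 + 0.5) π − 0.5 π* + 1 (y − y*)
1.5 π = 13.52 − 1.87 + 0.5 × 2.85 − 1 × 1.05 = 12.025
π = 12.025 / 1.5 = 8.02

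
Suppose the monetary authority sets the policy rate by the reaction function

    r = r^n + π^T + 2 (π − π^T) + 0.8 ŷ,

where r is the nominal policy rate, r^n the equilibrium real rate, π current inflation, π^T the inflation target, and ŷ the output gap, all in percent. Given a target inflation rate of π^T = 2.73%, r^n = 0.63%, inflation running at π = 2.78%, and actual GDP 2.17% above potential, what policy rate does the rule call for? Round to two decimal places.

5.20%

Output 2.17% above potential → ŷ = 2.17.
r = 0.63 + 2.73 + 2 × (2.78 − 2.73) + 0.8 × 2.17
   = 0.63 + 2.73 + 0.1 + 1.736 = 5.20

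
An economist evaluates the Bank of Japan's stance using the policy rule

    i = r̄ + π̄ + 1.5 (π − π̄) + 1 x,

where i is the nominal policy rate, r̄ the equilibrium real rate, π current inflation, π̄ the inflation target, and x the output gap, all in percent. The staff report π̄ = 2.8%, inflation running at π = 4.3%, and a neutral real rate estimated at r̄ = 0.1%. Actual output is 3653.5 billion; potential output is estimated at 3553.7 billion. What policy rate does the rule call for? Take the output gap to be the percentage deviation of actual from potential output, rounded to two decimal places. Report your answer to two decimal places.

7.96%

Output gap = 100 × (3653.5 − 3553.7) / 3553.7 = 2.81%.
i = 0.10 + 2.80 + 1.5 × (4.30 − 2.80) + 1 × 2.81
   = 0.10 + 2.8 + 2.25 + 2.81 = 7.96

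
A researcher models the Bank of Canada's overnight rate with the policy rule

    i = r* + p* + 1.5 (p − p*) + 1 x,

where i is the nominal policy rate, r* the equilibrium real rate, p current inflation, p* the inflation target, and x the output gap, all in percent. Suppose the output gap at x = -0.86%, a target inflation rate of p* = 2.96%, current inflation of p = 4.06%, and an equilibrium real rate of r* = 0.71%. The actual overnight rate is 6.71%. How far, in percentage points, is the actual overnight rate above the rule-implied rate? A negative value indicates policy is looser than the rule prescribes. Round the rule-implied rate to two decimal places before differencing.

2.25 pp

i = 0.71 + 2.96 + 1.5 × (4.06 − 2.96) + 1 × (-0.86)
   = 0.71 + 2.96 + 1.65 − 0.86 = 4.46
Deviation = 6.71 − 4.46 = 2.25 pp.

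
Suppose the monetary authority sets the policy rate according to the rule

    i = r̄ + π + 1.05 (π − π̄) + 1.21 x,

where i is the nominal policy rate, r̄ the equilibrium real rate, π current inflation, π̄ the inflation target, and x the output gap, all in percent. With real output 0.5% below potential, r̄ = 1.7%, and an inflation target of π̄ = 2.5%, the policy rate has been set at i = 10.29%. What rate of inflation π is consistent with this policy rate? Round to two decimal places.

5.77%

Output 0.5% below potential → x = -0.5.
Collecting π: i = r̄ + (1 + 1.05) π − 1.05 π̄ + 1.21 x
2.05 π = 10.29 − 1.7 + 1.05 × 2.5 − 1.21 × (-0.5) = 11.82
π = 11.82 / 2.05 = 5.77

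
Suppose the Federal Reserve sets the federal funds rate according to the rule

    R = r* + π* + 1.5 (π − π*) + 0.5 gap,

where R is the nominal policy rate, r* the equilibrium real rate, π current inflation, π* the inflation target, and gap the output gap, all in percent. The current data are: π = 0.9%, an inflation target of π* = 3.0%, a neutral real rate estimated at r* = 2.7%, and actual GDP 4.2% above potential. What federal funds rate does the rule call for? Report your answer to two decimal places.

4.65%

Output 4.2% above potential → gap = 4.2.
R = 2.7 + 3.0 + 1.5 × (0.9 − 3.0) + 0.5 × 4.2
   = 2.7 + 3 − 3.15 + 2.1 = 4.65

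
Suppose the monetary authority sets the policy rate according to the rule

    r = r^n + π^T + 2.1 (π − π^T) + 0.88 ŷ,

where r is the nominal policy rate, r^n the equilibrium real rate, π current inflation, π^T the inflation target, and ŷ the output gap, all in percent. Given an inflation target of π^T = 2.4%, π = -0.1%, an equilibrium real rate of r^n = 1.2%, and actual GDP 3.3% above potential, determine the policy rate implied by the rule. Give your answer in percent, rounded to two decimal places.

1.25%

Output 3.3% above potential → ŷ = 3.3.
r = 1.2 + 2.4 + 2.1 × (-0.1 − 2.4) + 0.88 × 3.3
   = 1.2 + 2.4 − 5.25 + 2.904 = 1.25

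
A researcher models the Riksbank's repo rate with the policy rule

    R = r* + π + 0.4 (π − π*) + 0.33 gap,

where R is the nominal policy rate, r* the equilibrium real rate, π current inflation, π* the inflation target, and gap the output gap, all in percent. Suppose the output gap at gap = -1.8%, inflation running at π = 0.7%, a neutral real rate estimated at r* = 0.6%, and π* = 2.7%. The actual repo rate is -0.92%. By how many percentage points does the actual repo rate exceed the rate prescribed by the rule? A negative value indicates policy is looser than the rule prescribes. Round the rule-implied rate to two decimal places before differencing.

-0.83 pp

R = 0.6 + 0.7 + 0.4 × (0.7 − 2.7) + 0.33 × (-1.8)
   = 0.6 + 0.7 − 0.8 − 0.594 = -0.09
Deviation = -0.92 − (-0.09) = -0.83 pp.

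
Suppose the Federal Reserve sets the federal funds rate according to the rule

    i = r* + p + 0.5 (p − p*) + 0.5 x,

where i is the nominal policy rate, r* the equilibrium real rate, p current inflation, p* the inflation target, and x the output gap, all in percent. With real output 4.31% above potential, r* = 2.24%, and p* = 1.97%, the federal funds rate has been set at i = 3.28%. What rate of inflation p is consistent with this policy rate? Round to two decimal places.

Output 4.31% above potential → x = 4.31.
Collecting p: i = r* + (1 + 0.5) p − 0.5 p* + 0.5 x
1.5 p = 3.28 − 2.24 + 0.5 × 1.97 − 0.5 × 4.31 = -0.13
p = -0.13 / 1.5 = -0.09

-0.09%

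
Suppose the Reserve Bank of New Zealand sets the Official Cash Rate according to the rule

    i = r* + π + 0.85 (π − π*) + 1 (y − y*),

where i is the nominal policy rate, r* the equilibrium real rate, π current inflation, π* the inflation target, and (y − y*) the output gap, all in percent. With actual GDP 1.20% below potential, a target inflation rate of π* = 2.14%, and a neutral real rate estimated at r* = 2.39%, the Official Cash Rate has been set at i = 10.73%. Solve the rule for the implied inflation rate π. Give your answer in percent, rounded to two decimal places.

6.14%

Output 1.20% below potential → (y − y*) = -1.20.
Collecting π: i = r* + (1 + 0.85) π − 0.85 π* + 1 (y − y*)
1.85 π = 10.73 − 2.39 + 0.85 × 2.14 − 1 × (-1.20) = 11.359
π = 11.359 / 1.85 = 6.14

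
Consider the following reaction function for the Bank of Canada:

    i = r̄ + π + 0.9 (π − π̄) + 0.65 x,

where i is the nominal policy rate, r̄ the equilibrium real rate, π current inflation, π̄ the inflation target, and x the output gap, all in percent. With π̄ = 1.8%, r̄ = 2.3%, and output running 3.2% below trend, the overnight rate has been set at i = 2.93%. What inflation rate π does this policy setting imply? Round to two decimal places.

Output 3.2% below potential → x = -3.2.
Collecting π: i = r̄ + (1 + 0.9) π − 0.9 π̄ + 0.65 x
1.9 π = 2.93 − 2.3 + 0.9 × 1.8 − 0.65 × (-3.2) = 4.33
π = 4.33 / 1.9 = 2.28

2.28%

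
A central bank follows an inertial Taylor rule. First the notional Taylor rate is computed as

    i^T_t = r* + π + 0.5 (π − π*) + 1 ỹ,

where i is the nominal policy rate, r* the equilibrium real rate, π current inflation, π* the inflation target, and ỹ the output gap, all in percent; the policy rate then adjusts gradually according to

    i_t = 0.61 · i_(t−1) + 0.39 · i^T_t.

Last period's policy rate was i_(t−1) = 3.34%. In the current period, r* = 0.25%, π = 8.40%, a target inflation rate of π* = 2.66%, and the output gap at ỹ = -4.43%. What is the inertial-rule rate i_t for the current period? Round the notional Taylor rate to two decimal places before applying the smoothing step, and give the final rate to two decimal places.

4.80%

i^T_t = 0.25 + 8.40 + 0.5 × (8.40 − 2.66) + 1 × (-4.43)
   = 0.25 + 8.4 + 2.87 − 4.43 = 7.09
i_t = 0.61 × 3.34 + 0.39 × 7.09 = 2.0374 + 2.7651 = 4.80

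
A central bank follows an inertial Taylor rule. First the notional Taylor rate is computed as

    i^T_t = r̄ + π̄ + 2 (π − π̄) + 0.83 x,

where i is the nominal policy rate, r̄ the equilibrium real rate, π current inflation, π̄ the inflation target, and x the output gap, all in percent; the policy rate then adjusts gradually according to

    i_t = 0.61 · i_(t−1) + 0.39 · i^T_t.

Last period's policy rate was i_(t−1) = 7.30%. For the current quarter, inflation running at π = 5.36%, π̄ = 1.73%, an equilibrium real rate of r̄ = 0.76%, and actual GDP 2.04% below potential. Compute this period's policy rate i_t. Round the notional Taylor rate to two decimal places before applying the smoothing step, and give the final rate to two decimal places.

Output 2.04% below potential → x = -2.04.
i^T_t = 0.76 + 1.73 + 2 × (5.36 − 1.73) + 0.83 × (-2.04)
   = 0.76 + 1.73 + 7.26 − 1.6932 = 8.06
i_t = 0.61 × 7.30 + 0.39 × 8.06 = 4.453 + 3.1434 = 7.60

7.60%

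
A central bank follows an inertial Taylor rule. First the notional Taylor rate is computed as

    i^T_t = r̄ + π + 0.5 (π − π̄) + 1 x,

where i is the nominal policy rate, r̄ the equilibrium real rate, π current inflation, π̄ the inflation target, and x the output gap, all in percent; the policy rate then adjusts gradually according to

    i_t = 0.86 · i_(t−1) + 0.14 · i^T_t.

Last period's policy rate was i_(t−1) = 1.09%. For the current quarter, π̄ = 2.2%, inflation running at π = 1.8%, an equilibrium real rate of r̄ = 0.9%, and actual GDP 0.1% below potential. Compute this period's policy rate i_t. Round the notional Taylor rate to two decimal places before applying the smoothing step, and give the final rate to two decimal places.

Output 0.1% below potential → x = -0.1.
i^T_t = 0.9 + 1.8 + 0.5 × (1.8 − 2.2) + 1 × (-0.1)
   = 0.9 + 1.8 − 0.2 − 0.1 = 2.40
i_t = 0.86 × 1.09 + 0.14 × 2.40 = 0.9374 + 0.336 = 1.27

1.27%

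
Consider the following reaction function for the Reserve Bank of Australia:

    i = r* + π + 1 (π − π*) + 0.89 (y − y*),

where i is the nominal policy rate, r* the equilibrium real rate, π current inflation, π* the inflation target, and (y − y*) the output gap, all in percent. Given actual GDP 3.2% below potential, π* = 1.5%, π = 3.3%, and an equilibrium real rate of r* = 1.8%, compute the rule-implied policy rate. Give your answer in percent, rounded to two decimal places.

4.05%

Output 3.2% below potential → (y − y*) = -3.2.
i = 1.8 + 3.3 + 1 × (3.3 − 1.5) + 0.89 × (-3.2)
   = 1.8 + 3.3 + 1.8 − 2.848 = 4.05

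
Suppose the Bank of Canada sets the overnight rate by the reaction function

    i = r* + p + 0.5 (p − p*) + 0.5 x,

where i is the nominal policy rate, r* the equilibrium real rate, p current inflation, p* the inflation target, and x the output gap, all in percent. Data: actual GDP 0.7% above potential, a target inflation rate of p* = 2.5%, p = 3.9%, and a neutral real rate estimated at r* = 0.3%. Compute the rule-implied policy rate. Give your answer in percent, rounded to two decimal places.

5.25%

Output 0.7% above potential → x = 0.7.
i = 0.3 + 3.9 + 0.5 × (3.9 − 2.5) + 0.5 × 0.7
   = 0.3 + 3.9 + 0.7 + 0.35 = 5.25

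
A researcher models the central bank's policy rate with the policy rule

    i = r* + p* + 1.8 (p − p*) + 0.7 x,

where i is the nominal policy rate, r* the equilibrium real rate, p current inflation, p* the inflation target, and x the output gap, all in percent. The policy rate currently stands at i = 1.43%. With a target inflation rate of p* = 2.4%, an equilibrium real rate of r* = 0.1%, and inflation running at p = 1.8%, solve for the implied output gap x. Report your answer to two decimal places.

0.7 x = 1.43 − 0.1 − 2.4 − 1.8 × (1.8 − 2.4) = 0.01
x = 0.01 / 0.7 = 0.01

0.01%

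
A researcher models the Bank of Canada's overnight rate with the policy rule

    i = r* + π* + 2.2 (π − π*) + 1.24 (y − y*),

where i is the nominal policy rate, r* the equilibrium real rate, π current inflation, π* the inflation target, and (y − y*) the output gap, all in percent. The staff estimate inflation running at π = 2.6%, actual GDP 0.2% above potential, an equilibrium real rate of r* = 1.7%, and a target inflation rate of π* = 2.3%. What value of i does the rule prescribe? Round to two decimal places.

Output 0.2% above potential → (y − y*) = 0.2.
i = 1.7 + 2.3 + 2.2 × (2.6 − 2.3) + 1.24 × 0.2
   = 1.7 + 2.3 + 0.66 + 0.248 = 4.91

4.91%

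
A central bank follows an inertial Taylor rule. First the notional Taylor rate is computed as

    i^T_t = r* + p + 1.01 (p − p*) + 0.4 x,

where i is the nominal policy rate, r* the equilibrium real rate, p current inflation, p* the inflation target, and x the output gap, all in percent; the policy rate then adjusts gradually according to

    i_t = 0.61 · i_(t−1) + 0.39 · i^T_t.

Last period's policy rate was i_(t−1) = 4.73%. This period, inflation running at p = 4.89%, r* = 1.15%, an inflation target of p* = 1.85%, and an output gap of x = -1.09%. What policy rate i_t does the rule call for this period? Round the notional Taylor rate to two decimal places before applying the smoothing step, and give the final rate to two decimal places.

i^T_t = 1.15 + 4.89 + 1.01 × (4.89 − 1.85) + 0.4 × (-1.09)
   = 1.15 + 4.89 + 3.0704 − 0.436 = 8.67
i_t = 0.61 × 4.73 + 0.39 × 8.67 = 2.8853 + 3.3813 = 6.27

6.27%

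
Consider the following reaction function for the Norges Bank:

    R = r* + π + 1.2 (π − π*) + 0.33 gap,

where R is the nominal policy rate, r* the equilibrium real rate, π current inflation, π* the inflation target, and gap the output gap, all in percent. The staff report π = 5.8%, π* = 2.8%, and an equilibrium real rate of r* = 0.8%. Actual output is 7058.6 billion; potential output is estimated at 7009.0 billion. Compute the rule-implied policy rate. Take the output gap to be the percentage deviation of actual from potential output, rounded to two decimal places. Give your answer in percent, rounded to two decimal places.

10.43%

Output gap = 100 × (7058.6 − 7009.0) / 7009.0 = 0.71%.
R = 0.80 + 5.80 + 1.2 × (5.80 − 2.80) + 0.33 × 0.71
   = 0.80 + 5.8 + 3.6 + 0.2343 = 10.43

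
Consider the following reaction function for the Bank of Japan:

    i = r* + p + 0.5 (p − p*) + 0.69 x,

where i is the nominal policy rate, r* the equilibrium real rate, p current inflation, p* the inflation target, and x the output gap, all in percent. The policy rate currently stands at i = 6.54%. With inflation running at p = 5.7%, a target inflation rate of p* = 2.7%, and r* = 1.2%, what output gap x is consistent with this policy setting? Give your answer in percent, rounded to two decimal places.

-2.70%

0.69 x = 6.54 − 1.2 − 5.7 − 0.5 × (5.7 − 2.7) = -1.86
x = -1.86 / 0.69 = -2.70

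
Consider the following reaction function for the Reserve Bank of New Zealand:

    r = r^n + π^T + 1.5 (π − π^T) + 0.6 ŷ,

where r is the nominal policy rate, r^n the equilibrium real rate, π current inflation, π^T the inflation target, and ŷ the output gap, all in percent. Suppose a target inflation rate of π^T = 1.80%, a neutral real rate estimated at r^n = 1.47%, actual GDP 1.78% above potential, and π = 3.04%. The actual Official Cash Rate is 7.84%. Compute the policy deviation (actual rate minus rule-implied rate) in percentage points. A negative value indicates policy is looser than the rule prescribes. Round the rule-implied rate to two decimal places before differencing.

1.64 pp

Output 1.78% above potential → ŷ = 1.78.
r = 1.47 + 1.80 + 1.5 × (3.04 − 1.80) + 0.6 × 1.78
   = 1.47 + 1.8 + 1.86 + 1.068 = 6.20
Deviation = 7.84 − 6.20 = 1.64 pp.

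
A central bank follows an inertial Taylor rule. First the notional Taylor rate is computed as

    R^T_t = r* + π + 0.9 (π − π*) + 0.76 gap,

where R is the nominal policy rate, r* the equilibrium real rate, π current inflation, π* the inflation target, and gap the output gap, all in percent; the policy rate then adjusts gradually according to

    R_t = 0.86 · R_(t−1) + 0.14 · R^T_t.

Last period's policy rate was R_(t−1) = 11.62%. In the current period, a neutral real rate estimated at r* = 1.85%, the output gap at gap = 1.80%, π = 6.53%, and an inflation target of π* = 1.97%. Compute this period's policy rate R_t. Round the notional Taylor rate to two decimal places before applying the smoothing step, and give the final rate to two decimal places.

11.93%

R^T_t = 1.85 + 6.53 + 0.9 × (6.53 − 1.97) + 0.76 × 1.80
   = 1.85 + 6.53 + 4.104 + 1.368 = 13.85
R_t = 0.86 × 11.62 + 0.14 × 13.85 = 9.9932 + 1.939 = 11.93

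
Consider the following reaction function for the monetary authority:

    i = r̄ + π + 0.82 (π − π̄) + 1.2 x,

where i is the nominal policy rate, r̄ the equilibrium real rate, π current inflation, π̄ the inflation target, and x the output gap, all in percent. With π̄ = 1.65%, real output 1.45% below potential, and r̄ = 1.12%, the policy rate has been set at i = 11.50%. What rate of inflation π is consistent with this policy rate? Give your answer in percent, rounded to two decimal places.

7.40%

Output 1.45% below potential → x = -1.45.
Collecting π: i = r̄ + (1 + 0.82) π − 0.82 π̄ + 1.2 x
1.82 π = 11.50 − 1.12 + 0.82 × 1.65 − 1.2 × (-1.45) = 13.473
π = 13.473 / 1.82 = 7.40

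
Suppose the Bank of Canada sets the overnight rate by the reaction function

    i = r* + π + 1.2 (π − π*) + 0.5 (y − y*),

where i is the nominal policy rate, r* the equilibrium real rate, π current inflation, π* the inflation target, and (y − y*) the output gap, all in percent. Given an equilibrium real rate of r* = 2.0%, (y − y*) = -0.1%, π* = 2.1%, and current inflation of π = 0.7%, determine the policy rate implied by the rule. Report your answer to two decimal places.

i = 2.0 + 0.7 + 1.2 × (0.7 − 2.1) + 0.5 × (-0.1)
   = 2.0 + 0.7 − 1.68 − 0.05 = 0.97

0.97%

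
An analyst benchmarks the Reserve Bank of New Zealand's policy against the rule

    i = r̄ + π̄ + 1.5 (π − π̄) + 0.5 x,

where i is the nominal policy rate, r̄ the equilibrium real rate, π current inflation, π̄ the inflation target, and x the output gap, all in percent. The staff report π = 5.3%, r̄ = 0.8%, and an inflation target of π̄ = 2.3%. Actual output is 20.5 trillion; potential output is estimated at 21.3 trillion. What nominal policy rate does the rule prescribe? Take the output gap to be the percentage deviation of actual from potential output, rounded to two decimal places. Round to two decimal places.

5.72%

Output gap = 100 × (20.5 − 21.3) / 21.3 = -3.76%.
i = 0.80 + 2.30 + 1.5 × (5.30 − 2.30) + 0.5 × (-3.76)
   = 0.80 + 2.3 + 4.5 − 1.88 = 5.72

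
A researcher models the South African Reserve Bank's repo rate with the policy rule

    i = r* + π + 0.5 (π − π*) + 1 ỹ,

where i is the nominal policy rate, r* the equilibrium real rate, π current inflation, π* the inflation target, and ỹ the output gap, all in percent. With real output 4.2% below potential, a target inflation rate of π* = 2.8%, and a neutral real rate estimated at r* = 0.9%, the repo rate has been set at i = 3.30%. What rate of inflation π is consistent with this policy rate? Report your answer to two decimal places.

Output 4.2% below potential → ỹ = -4.2.
Collecting π: i = r* + (1 + 0.5) π − 0.5 π* + 1 ỹ
1.5 π = 3.30 − 0.9 + 0.5 × 2.8 − 1 × (-4.2) = 8
π = 8 / 1.5 = 5.33

5.33%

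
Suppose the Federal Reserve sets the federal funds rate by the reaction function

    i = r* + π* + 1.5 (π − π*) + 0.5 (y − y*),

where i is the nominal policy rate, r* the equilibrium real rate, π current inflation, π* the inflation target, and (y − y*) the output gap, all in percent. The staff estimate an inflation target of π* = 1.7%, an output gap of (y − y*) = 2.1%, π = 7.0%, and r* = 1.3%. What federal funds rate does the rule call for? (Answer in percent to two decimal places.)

12.00%

i = 1.3 + 1.7 + 1.5 × (7.0 − 1.7) + 0.5 × 2.1
   = 1.3 + 1.7 + 7.95 + 1.05 = 12.00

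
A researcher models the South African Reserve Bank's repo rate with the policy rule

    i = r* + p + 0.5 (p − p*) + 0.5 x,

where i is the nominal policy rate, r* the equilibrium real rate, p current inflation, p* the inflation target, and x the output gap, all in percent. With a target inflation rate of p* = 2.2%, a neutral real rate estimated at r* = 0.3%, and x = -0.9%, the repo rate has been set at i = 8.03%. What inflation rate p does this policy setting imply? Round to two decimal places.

Collecting p: i = r* + (1 + 0.5) p − 0.5 p* + 0.5 x
1.5 p = 8.03 − 0.3 + 0.5 × 2.2 − 0.5 × (-0.9) = 9.28
p = 9.28 / 1.5 = 6.19

6.19%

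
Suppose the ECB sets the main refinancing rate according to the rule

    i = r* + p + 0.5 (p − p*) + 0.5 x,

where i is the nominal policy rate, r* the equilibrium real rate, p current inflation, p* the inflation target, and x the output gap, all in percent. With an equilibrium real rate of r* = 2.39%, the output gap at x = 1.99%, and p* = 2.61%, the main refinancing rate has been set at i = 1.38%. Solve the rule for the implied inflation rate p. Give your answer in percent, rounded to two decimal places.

Collecting p: i = r* + (1 + 0.5) p − 0.5 p* + 0.5 x
1.5 p = 1.38 − 2.39 + 0.5 × 2.61 − 0.5 × 1.99 = -0.7
p = -0.7 / 1.5 = -0.47

-0.47%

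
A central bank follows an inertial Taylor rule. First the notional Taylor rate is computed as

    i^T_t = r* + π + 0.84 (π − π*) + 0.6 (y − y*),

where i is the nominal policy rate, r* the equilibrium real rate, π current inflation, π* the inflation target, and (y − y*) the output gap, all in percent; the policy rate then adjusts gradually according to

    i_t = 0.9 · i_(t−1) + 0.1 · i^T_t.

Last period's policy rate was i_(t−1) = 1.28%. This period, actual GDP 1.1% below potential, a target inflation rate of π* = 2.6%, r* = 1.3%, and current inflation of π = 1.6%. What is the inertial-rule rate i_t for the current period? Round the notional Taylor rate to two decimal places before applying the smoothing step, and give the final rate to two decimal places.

Output 1.1% below potential → (y − y*) = -1.1.
i^T_t = 1.3 + 1.6 + 0.84 × (1.6 − 2.6) + 0.6 × (-1.1)
   = 1.3 + 1.6 − 0.84 − 0.66 = 1.40
i_t = 0.9 × 1.28 + 0.1 × 1.40 = 1.152 + 0.14 = 1.29

1.29%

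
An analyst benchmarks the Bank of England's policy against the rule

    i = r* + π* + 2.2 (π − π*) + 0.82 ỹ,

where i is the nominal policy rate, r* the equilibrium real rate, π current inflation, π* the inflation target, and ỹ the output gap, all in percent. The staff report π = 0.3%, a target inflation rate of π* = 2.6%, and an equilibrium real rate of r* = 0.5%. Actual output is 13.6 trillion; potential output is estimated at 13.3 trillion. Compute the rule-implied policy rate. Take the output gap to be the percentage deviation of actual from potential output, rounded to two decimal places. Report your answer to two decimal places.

Output gap = 100 × (13.6 − 13.3) / 13.3 = 2.26%.
i = 0.50 + 2.60 + 2.2 × (0.30 − 2.60) + 0.82 × 2.26
   = 0.50 + 2.6 − 5.06 + 1.8532 = -0.11

-0.11%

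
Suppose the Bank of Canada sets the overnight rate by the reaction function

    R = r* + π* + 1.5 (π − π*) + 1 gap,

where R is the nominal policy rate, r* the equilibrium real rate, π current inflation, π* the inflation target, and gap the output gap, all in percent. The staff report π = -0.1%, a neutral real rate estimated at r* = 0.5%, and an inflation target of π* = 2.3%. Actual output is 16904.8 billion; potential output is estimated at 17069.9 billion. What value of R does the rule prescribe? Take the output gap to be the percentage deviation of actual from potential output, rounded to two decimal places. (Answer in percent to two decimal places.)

Output gap = 100 × (16904.8 − 17069.9) / 17069.9 = -0.97%.
R = 0.50 + 2.30 + 1.5 × (-0.10 − 2.30) + 1 × (-0.97)
   = 0.50 + 2.3 − 3.6 − 0.97 = -1.77

-1.77%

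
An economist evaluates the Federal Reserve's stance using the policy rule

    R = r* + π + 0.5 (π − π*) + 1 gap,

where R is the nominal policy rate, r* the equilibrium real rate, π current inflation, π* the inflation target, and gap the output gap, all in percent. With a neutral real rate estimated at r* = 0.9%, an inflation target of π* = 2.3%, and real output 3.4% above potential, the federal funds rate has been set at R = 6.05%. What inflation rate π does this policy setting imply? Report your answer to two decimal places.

Output 3.4% above potential → gap = 3.4.
Collecting π: R = r* + (1 + 0.5) π − 0.5 π* + 1 gap
1.5 π = 6.05 − 0.9 + 0.5 × 2.3 − 1 × 3.4 = 2.9
π = 2.9 / 1.5 = 1.93

1.93%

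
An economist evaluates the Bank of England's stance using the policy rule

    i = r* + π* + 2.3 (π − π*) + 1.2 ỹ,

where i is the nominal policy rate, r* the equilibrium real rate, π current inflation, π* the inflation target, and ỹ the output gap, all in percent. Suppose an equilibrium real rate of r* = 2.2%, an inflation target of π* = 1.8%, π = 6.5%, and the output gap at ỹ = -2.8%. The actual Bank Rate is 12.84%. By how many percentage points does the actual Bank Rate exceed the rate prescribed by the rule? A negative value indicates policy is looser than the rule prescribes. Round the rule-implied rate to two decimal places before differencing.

i = 2.2 + 1.8 + 2.3 × (6.5 − 1.8) + 1.2 × (-2.8)
   = 2.2 + 1.8 + 10.81 − 3.36 = 11.45
Deviation = 12.84 − 11.45 = 1.39 pp.

1.39 pp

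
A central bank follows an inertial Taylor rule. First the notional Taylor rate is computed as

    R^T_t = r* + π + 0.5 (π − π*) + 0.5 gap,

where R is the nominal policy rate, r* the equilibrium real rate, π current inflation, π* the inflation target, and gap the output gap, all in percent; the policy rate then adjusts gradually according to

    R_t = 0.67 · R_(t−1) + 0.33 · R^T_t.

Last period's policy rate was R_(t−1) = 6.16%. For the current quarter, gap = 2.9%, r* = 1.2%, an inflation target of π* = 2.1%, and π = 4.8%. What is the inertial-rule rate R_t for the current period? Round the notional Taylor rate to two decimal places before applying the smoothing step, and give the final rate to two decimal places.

R^T_t = 1.2 + 4.8 + 0.5 × (4.8 − 2.1) + 0.5 × 2.9
   = 1.2 + 4.8 + 1.35 + 1.45 = 8.80
R_t = 0.67 × 6.16 + 0.33 × 8.80 = 4.1272 + 2.904 = 7.03

7.03%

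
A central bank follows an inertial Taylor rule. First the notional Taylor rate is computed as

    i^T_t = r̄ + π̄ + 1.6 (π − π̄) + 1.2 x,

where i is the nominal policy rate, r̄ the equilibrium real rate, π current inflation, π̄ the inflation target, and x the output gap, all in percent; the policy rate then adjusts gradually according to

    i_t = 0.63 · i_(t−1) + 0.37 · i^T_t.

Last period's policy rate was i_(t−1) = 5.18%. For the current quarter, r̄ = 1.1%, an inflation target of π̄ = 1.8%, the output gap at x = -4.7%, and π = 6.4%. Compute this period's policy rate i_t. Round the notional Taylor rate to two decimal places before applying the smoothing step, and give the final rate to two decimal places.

4.97%

i^T_t = 1.1 + 1.8 + 1.6 × (6.4 − 1.8) + 1.2 × (-4.7)
   = 1.1 + 1.8 + 7.36 − 5.64 = 4.62
i_t = 0.63 × 5.18 + 0.37 × 4.62 = 3.2634 + 1.7094 = 4.97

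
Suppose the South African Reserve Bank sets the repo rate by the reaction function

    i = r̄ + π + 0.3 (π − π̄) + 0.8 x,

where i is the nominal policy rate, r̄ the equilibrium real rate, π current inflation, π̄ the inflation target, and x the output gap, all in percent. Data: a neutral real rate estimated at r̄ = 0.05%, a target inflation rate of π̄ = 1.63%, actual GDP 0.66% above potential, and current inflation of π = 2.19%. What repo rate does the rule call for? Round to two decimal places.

Output 0.66% above potential → x = 0.66.
i = 0.05 + 2.19 + 0.3 × (2.19 − 1.63) + 0.8 × 0.66
   = 0.05 + 2.19 + 0.168 + 0.528 = 2.94

2.94%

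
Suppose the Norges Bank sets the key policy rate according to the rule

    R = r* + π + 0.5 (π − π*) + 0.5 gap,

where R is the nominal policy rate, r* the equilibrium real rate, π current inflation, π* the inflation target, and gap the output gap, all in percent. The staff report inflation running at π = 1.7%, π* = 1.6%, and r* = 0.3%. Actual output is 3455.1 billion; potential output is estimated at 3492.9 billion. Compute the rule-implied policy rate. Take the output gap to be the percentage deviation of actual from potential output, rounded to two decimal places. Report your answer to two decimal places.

Output gap = 100 × (3455.1 − 3492.9) / 3492.9 = -1.08%.
R = 0.30 + 1.70 + 0.5 × (1.70 − 1.60) + 0.5 × (-1.08)
   = 0.30 + 1.7 + 0.05 − 0.54 = 1.51

1.51%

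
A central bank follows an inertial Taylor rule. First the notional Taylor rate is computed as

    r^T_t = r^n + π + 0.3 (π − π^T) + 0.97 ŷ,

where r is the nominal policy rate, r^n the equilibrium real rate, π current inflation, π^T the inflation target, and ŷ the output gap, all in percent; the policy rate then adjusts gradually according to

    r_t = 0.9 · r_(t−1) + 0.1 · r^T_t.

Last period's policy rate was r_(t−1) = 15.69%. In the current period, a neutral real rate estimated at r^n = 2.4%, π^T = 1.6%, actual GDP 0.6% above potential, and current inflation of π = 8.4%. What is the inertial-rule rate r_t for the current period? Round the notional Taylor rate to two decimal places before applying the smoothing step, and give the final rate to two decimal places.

15.46%

Output 0.6% above potential → ŷ = 0.6.
r^T_t = 2.4 + 8.4 + 0.3 × (8.4 − 1.6) + 0.97 × 0.6
   = 2.4 + 8.4 + 2.04 + 0.582 = 13.42
r_t = 0.9 × 15.69 + 0.1 × 13.42 = 14.121 + 1.342 = 15.46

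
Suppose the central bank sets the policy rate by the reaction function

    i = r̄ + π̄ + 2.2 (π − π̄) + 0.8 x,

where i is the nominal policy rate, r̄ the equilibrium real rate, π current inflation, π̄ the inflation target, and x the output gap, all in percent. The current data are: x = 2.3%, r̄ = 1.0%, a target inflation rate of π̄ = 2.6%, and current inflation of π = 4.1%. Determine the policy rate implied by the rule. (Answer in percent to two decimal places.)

8.74%

i = 1.0 + 2.6 + 2.2 × (4.1 − 2.6) + 0.8 × 2.3
   = 1.0 + 2.6 + 3.3 + 1.84 = 8.74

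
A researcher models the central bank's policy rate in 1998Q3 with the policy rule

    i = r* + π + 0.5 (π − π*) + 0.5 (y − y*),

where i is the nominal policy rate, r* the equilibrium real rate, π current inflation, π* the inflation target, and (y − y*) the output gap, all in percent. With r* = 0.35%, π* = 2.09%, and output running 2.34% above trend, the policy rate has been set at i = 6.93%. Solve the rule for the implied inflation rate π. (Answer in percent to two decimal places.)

Output 2.34% above potential → (y − y*) = 2.34.
Collecting π: i = r* + (1 + 0.5) π − 0.5 π* + 0.5 (y − y*)
1.5 π = 6.93 − 0.35 + 0.5 × 2.09 − 0.5 × 2.34 = 6.455
π = 6.455 / 1.5 = 4.30

4.30%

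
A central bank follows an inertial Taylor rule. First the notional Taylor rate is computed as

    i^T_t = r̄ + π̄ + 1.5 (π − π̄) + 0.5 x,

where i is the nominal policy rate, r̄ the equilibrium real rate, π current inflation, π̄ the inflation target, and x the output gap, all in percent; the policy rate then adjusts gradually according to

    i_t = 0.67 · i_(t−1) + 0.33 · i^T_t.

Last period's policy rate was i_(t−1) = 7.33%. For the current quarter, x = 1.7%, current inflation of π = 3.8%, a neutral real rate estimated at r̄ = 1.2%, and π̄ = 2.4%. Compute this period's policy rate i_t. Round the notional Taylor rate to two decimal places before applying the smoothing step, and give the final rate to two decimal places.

i^T_t = 1.2 + 2.4 + 1.5 × (3.8 − 2.4) + 0.5 × 1.7
   = 1.2 + 2.4 + 2.1 + 0.85 = 6.55
i_t = 0.67 × 7.33 + 0.33 × 6.55 = 4.9111 + 2.1615 = 7.07

7.07%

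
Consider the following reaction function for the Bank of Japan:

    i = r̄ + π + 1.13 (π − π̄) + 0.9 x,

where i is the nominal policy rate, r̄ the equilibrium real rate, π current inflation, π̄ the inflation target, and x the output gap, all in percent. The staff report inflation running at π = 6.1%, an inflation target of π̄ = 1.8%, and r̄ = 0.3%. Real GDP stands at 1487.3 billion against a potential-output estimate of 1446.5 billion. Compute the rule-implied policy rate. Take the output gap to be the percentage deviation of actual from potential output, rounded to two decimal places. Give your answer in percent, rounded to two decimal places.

13.80%

Output gap = 100 × (1487.3 − 1446.5) / 1446.5 = 2.82%.
i = 0.30 + 6.10 + 1.13 × (6.10 − 1.80) + 0.9 × 2.82
   = 0.30 + 6.1 + 4.859 + 2.538 = 13.80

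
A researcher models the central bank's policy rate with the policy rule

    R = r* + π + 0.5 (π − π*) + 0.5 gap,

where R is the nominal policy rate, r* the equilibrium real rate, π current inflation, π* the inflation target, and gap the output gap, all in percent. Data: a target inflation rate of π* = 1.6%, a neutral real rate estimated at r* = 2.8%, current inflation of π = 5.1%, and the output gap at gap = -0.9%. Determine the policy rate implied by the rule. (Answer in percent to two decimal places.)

9.20%

R = 2.8 + 5.1 + 0.5 × (5.1 − 1.6) + 0.5 × (-0.9)
   = 2.8 + 5.1 + 1.75 − 0.45 = 9.20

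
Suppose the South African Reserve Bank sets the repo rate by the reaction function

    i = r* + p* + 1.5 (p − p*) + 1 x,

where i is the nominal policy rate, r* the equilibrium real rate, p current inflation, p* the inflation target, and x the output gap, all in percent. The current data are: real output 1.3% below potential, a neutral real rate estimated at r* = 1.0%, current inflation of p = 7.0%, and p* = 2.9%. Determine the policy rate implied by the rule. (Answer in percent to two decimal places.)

Output 1.3% below potential → x = -1.3.
i = 1.0 + 2.9 + 1.5 × (7.0 − 2.9) + 1 × (-1.3)
   = 1.0 + 2.9 + 6.15 − 1.3 = 8.75

8.75%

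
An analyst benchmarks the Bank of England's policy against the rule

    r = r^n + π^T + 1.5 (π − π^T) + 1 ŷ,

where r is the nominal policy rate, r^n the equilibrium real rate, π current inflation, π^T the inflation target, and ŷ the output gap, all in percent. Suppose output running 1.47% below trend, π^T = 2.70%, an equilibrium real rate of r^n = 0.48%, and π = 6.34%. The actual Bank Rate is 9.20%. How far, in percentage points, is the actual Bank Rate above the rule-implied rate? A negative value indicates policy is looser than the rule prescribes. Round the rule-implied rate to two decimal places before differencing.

Output 1.47% below potential → ŷ = -1.47.
r = 0.48 + 2.70 + 1.5 × (6.34 − 2.70) + 1 × (-1.47)
   = 0.48 + 2.7 + 5.46 − 1.47 = 7.17
Deviation = 9.20 − 7.17 = 2.03 pp.

2.03 pp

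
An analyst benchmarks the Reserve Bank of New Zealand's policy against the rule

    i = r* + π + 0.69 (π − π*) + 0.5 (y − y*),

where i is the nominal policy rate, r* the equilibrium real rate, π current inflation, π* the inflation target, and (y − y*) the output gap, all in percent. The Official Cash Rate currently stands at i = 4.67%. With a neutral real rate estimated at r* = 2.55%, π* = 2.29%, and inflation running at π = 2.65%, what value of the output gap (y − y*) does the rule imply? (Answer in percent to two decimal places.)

0.5 (y − y*) = 4.67 − 2.55 − 2.65 − 0.69 × (2.65 − 2.29) = -0.7784
(y − y*) = -0.7784 / 0.5 = -1.56

-1.56%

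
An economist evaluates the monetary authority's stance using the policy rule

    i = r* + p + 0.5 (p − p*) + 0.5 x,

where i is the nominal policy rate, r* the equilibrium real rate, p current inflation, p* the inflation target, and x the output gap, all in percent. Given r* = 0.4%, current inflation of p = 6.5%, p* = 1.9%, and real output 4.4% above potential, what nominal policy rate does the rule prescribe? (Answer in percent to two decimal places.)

Output 4.4% above potential → x = 4.4.
i = 0.4 + 6.5 + 0.5 × (6.5 − 1.9) + 0.5 × 4.4
   = 0.4 + 6.5 + 2.3 + 2.2 = 11.40

11.40%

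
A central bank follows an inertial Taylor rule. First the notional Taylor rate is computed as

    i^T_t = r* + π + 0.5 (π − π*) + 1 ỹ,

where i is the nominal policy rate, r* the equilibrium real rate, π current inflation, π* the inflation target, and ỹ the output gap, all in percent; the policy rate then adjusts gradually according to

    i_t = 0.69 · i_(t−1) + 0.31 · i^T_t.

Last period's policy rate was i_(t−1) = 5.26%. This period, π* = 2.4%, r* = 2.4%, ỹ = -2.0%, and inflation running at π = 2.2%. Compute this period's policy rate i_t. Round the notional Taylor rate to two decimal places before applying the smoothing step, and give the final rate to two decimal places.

4.40%

i^T_t = 2.4 + 2.2 + 0.5 × (2.2 − 2.4) + 1 × (-2.0)
   = 2.4 + 2.2 − 0.1 − 2 = 2.50
i_t = 0.69 × 5.26 + 0.31 × 2.50 = 3.6294 + 0.775 = 4.40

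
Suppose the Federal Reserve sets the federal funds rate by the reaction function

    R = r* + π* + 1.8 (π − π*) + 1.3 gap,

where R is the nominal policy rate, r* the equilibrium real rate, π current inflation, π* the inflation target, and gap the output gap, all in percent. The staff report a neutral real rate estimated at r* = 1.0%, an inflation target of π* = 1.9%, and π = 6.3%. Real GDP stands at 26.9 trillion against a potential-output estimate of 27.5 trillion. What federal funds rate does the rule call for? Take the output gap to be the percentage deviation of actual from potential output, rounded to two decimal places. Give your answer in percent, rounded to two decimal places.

Output gap = 100 × (26.9 − 27.5) / 27.5 = -2.18%.
R = 1.00 + 1.90 + 1.8 × (6.30 − 1.90) + 1.3 × (-2.18)
   = 1.00 + 1.9 + 7.92 − 2.834 = 7.99

7.99%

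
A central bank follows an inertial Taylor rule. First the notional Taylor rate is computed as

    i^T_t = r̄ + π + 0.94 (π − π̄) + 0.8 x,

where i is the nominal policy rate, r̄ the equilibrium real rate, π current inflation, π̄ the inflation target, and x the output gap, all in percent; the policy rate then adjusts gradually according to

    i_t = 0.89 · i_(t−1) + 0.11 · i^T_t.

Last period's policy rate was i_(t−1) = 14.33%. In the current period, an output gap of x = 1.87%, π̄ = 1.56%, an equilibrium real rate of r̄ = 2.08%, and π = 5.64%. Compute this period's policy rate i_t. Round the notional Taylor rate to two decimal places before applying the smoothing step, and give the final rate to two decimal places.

14.19%

i^T_t = 2.08 + 5.64 + 0.94 × (5.64 − 1.56) + 0.8 × 1.87
   = 2.08 + 5.64 + 3.8352 + 1.496 = 13.05
i_t = 0.89 × 14.33 + 0.11 × 13.05 = 12.7537 + 1.4355 = 14.19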